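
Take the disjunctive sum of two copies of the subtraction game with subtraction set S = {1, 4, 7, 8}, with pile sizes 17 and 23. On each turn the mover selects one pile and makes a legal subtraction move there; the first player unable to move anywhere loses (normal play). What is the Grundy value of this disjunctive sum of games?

3

All piles use S = {1, 4, 7, 8}:
n :  0  1  2  3  4  5  6  7  8  9 10 11 12 13 14 15 16 17 18 19 20 21 22 23
G :  0  1  0  1  2  0  1  2  3  2  3  0  1  3  0  1  0  1  2  3  2  4  3  2
Pile A: G(17) = 1.
Pile B: G(23) = 2.
Combined Grundy value = 1 ⊕ 2 = 3.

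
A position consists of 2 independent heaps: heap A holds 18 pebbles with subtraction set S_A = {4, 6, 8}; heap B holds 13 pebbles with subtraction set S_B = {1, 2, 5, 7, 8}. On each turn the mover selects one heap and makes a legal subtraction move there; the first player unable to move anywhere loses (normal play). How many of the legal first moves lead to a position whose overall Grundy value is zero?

0

Heap A, S = {4, 6, 8}:
G(0) = 0
G(1) = mex{} = 0
G(2) = mex{} = 0
G(3) = mex{} = 0
G(4) = mex{0} = 1
G(5) = mex{0} = 1
G(6) = mex{0,0} = 1
G(7) = mex{0,0} = 1
G(8) = mex{1,0,0} = 2
G(9) = mex{1,0,0} = 2
G(10) = mex{1,1,0} = 2
G(11) = mex{1,1,0} = 2
G(12) = mex{2,1,1} = 0
G(13) = mex{2,1,1} = 0
G(14) = mex{2,2,1} = 0
G(15) = mex{2,2,1} = 0
G(16) = mex{0,2,2} = 1
G(17) = mex{0,2,2} = 1
G(18) = mex{0,0,2} = 1
G_A(18) = 1.
Heap B, S = {1, 2, 5, 7, 8}:
n :  0  1  2  3  4  5  6  7  8  9 10 11 12 13
G :  0  1  2  0  1  2  0  1  2  0  1  2  0  1
G_B(13) = 1.
Combined Grundy value = 1 ⊕ 1 = 0.
A winning move leaves total XOR = 0, i.e. changes one component's Grundy value g to g ⊕ X where X is the current total.
Heap A: target g' = 1⊕0 = 1, but every legal move changes the Grundy value (mex property), so 0 moves.
Heap B: target g' = 1⊕0 = 1, but every legal move changes the Grundy value (mex property), so 0 moves.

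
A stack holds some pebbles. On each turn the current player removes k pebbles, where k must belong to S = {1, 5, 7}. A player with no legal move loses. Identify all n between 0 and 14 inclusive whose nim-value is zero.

n :  0  1  2  3  4  5  6  7  8  9 10 11 12 13 14
G :  0  1  0  1  0  1  0  1  0  1  0  1  0  1  0
P-positions are exactly the n with G(n) = 0.

0, 2, 4, 6, 8, 10, 12, 14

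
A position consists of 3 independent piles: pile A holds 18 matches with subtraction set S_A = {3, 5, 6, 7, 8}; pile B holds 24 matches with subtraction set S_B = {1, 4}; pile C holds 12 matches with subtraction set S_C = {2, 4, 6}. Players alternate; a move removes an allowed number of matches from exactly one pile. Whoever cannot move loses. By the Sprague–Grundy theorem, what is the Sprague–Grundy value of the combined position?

2

Pile A, S = {3, 5, 6, 7, 8}:
n :  0  1  2  3  4  5  6  7  8  9 10 11 12 13 14 15 16 17 18
G :  0  0  0  1  1  1  2  2  2  3  3  0  0  0  1  1  1  2  2
G_A(18) = 2.
Pile B, S = {1, 4}:
n :  0  1  2  3  4  5  6  7  8  9 10 11 12 13 14 15 16 17 18 19 20 21 22 23 24
G :  0  1  0  1  2  0  1  0  1  2  0  1  0  1  2  0  1  0  1  2  0  1  0  1  2
G_B(24) = 2.
Pile C, S = {2, 4, 6}:
G(0) = 0
G(1) = mex{} = 0
G(2) = mex{0} = 1
G(3) = mex{0} = 1
G(4) = mex{1,0} = 2
G(5) = mex{1,0} = 2
G(6) = mex{2,1,0} = 3
G(7) = mex{2,1,0} = 3
G(8) = mex{3,2,1} = 0
G(9) = mex{3,2,1} = 0
G(10) = mex{0,3,2} = 1
G(11) = mex{0,3,2} = 1
G(12) = mex{1,0,3} = 2
G_C(12) = 2.
Combined Grundy value = 2 ⊕ 2 ⊕ 2 = 2.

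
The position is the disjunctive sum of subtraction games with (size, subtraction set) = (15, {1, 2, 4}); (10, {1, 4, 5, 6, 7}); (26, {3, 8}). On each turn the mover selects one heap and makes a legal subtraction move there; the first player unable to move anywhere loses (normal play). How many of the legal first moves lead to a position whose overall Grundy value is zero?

Heap A, S = {1, 2, 4}:
n :  0  1  2  3  4  5  6  7  8  9 10 11 12 13 14 15
G :  0  1  2  0  1  2  0  1  2  0  1  2  0  1  2  0
G_A(15) = 0.
Heap B, S = {1, 4, 5, 6, 7}:
n :  0  1  2  3  4  5  6  7  8  9 10
G :  0  1  0  1  2  3  2  3  4  5  0
G_B(10) = 0.
Heap C, S = {3, 8}:
n :  0  1  2  3  4  5  6  7  8  9 10 11 12 13 14 15 16 17 18 19 20 21 22 23 24 25 26
G :  0  0  0  1  1  1  0  0  2  1  1  0  0  0  1  1  1  0  0  2  1  1  0  0  0  1  1
G_C(26) = 1.
Combined Grundy value = 0 ⊕ 0 ⊕ 1 = 1.
A winning move leaves total XOR = 0, i.e. changes one component's Grundy value g to g ⊕ X where X is the current total.
Heap A: need g' = 0⊕1 = 1. Options: 15−1→G=2, 15−2→G=1, 15−4→G=2. Hits: 1.
Heap B: need g' = 0⊕1 = 1. Options: 10−1→G=5, 10−4→G=2, 10−5→G=3, 10−6→G=2, 10−7→G=1. Hits: 1.
Heap C: need g' = 1⊕1 = 0. Options: 26−3→G=0, 26−8→G=0. Hits: 2.

4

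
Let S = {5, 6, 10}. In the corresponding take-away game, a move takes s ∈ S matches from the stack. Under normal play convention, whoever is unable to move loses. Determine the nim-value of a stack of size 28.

2

n :  0  1  2  3  4  5  6  7  8  9 10 11 12 13 14 15 16 17 18 19 20 21 22 23 24 25 26 27 28
G :  0  0  0  0  0  1  1  1  1  1  2  2  2  2  2  0  0  0  0  0  1  1  1  1  1  2  2  2  2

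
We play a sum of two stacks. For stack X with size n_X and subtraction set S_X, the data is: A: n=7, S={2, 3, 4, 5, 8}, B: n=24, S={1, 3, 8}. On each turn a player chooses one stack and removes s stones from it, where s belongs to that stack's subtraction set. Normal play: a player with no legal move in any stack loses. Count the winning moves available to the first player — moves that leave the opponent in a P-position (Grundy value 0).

0

Stack A, S = {2, 3, 4, 5, 8}:
G(0) = 0
G(1) = mex{} = 0
G(2) = mex{0} = 1
G(3) = mex{0,0} = 1
G(4) = mex{1,0,0} = 2
G(5) = mex{1,1,0,0} = 2
G(6) = mex{2,1,1,0} = 3
G(7) = mex{2,2,1,1} = 0
G_A(7) = 0.
Stack B, S = {1, 3, 8}:
G(0) = 0
G(1) = mex{0} = 1
G(2) = mex{1} = 0
G(3) = mex{0,0} = 1
G(4) = mex{1,1} = 0
G(5) = mex{0,0} = 1
G(6) = mex{1,1} = 0
G(7) = mex{0,0} = 1
G(8) = mex{1,1,0} = 2
G(9) = mex{2,0,1} = 3
G(10) = mex{3,1,0} = 2
G(11) = mex{2,2,1} = 0
G(12) = mex{0,3,0} = 1
G(13) = mex{1,2,1} = 0
G(14) = mex{0,0,0} = 1
G(15) = mex{1,1,1} = 0
G(16) = mex{0,0,2} = 1
G(17) = mex{1,1,3} = 0
G(18) = mex{0,0,2} = 1
G(19) = mex{1,1,0} = 2
G(20) = mex{2,0,1} = 3
G(21) = mex{3,1,0} = 2
G(22) = mex{2,2,1} = 0
G(23) = mex{0,3,0} = 1
G(24) = mex{1,2,1} = 0
G_B(24) = 0.
Combined Grundy value = 0 ⊕ 0 = 0.
A winning move leaves total XOR = 0, i.e. changes one component's Grundy value g to g ⊕ X where X is the current total.
Stack A: target g' = 0⊕0 = 0, but every legal move changes the Grundy value (mex property), so 0 moves.
Stack B: target g' = 0⊕0 = 0, but every legal move changes the Grundy value (mex property), so 0 moves.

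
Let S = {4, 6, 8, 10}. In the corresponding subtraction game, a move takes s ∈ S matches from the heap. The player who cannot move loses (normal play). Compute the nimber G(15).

0

n :  0  1  2  3  4  5  6  7  8  9 10 11 12 13 14 15
G :  0  0  0  0  1  1  1  1  2  2  2  2  3  3  0  0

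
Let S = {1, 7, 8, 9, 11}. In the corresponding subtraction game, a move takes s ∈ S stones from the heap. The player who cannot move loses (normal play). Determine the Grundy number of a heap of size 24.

2

n :  0  1  2  3  4  5  6  7  8  9 10 11 12 13 14 15 16 17 18 19 20 21 22 23 24
G :  0  1  0  1  0  1  0  1  2  3  2  3  2  3  2  3  0  1  0  1  0  1  0  1  2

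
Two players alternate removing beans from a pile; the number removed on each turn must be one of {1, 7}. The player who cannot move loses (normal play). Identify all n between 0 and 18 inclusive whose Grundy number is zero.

0, 2, 4, 6, 8, 10, 12, 14, 16, 18

G(0) = 0
G(1) = mex{0} = 1
G(2) = mex{1} = 0
G(3) = mex{0} = 1
G(4) = mex{1} = 0
G(5) = mex{0} = 1
G(6) = mex{1} = 0
G(7) = mex{0,0} = 1
G(8) = mex{1,1} = 0
G(9) = mex{0,0} = 1
G(10) = mex{1,1} = 0
G(11) = mex{0,0} = 1
G(12) = mex{1,1} = 0
G(13) = mex{0,0} = 1
G(14) = mex{1,1} = 0
G(15) = mex{0,0} = 1
G(16) = mex{1,1} = 0
G(17) = mex{0,0} = 1
G(18) = mex{1,1} = 0
P-positions are exactly the n with G(n) = 0.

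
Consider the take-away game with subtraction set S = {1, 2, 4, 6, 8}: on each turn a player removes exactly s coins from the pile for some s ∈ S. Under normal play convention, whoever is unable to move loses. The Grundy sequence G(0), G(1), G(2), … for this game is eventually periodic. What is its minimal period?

n :  0  1  2  3  4  5  6  7  8  9 10 11 12 13 14 15 16 17 18 19 20 21
G :  0  1  2  0  1  2  3  4  5  3  0  1  2  0  1  2  3  4  5  3  0  1
G(n+10) = G(n) holds for n = 0,…,7 (a full window of length max(S) = 8), so the sequence is purely periodic with period 10.

10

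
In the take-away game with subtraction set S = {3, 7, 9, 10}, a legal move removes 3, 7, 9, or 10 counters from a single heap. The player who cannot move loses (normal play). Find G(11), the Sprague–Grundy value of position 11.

G(0) = 0
G(1) = mex{} = 0
G(2) = mex{} = 0
G(3) = mex{0} = 1
G(4) = mex{0} = 1
G(5) = mex{0} = 1
G(6) = mex{1} = 0
G(7) = mex{1,0} = 2
G(8) = mex{1,0} = 2
G(9) = mex{0,0,0} = 1
G(10) = mex{2,1,0,0} = 3
G(11) = mex{2,1,0,0} = 3

3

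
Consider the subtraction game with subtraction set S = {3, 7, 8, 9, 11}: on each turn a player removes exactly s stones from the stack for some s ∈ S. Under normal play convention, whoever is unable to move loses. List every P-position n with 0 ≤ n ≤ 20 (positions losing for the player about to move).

n :  0  1  2  3  4  5  6  7  8  9 10 11 12 13 14 15 16 17 18 19 20
G :  0  0  0  1  1  1  0  2  2  1  3  3  2  2  4  3  0  5  0  1  0
P-positions are exactly the n with G(n) = 0.

0, 1, 2, 6, 16, 18, 20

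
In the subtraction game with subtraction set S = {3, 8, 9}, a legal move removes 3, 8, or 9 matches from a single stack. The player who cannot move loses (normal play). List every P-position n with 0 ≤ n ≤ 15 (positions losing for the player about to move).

n :  0  1  2  3  4  5  6  7  8  9 10 11 12 13 14 15
G :  0  0  0  1  1  1  0  0  2  1  1  3  0  0  2  1
P-positions are exactly the n with G(n) = 0.

0, 1, 2, 6, 7, 12, 13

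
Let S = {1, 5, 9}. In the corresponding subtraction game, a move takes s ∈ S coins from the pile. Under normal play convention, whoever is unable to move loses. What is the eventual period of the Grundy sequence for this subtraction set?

G(0) = 0
G(1) = mex{0} = 1
G(2) = mex{1} = 0
G(3) = mex{0} = 1
G(4) = mex{1} = 0
G(5) = mex{0,0} = 1
G(6) = mex{1,1} = 0
G(7) = mex{0,0} = 1
G(8) = mex{1,1} = 0
G(9) = mex{0,0,0} = 1
G(10) = mex{1,1,1} = 0
G(11) = mex{0,0,0} = 1
G(12) = mex{1,1,1} = 0
G(13) = mex{0,0,0} = 1
G(14) = mex{1,1,1} = 0
G(n+2) = G(n) holds for n = 0,…,8 (a full window of length max(S) = 9), so the sequence is purely periodic with period 2.

2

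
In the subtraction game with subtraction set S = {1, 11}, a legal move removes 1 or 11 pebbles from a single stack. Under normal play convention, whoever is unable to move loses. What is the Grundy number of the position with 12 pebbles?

n :  0  1  2  3  4  5  6  7  8  9 10 11 12
G :  0  1  0  1  0  1  0  1  0  1  0  1  0

0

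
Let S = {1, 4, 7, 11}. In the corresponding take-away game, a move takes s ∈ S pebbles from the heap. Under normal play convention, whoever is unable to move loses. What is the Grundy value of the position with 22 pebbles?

2

G(0) = 0
G(1) = mex{0} = 1
G(2) = mex{1} = 0
G(3) = mex{0} = 1
G(4) = mex{1,0} = 2
G(5) = mex{2,1} = 0
G(6) = mex{0,0} = 1
G(7) = mex{1,1,0} = 2
G(8) = mex{2,2,1} = 0
G(9) = mex{0,0,0} = 1
G(10) = mex{1,1,1} = 0
G(11) = mex{0,2,2,0} = 1
G(12) = mex{1,0,0,1} = 2
G(13) = mex{2,1,1,0} = 3
G(14) = mex{3,0,2,1} = 4
G(15) = mex{4,1,0,2} = 3
G(16) = mex{3,2,1,0} = 4
G(17) = mex{4,3,0,1} = 2
G(18) = mex{2,4,1,2} = 0
G(19) = mex{0,3,2,0} = 1
G(20) = mex{1,4,3,1} = 0
G(21) = mex{0,2,4,0} = 1
G(22) = mex{1,0,3,1} = 2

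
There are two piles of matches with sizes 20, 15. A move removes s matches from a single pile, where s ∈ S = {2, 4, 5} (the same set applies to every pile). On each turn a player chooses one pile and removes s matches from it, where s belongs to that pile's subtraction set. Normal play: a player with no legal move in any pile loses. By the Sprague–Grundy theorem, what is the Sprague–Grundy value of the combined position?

3

All piles use S = {2, 4, 5}:
G(0) = 0
G(1) = mex{} = 0
G(2) = mex{0} = 1
G(3) = mex{0} = 1
G(4) = mex{1,0} = 2
G(5) = mex{1,0,0} = 2
G(6) = mex{2,1,0} = 3
G(7) = mex{2,1,1} = 0
G(8) = mex{3,2,1} = 0
G(9) = mex{0,2,2} = 1
G(10) = mex{0,3,2} = 1
G(11) = mex{1,0,3} = 2
G(12) = mex{1,0,0} = 2
G(13) = mex{2,1,0} = 3
G(14) = mex{2,1,1} = 0
G(15) = mex{3,2,1} = 0
G(16) = mex{0,2,2} = 1
G(17) = mex{0,3,2} = 1
G(18) = mex{1,0,3} = 2
G(19) = mex{1,0,0} = 2
G(20) = mex{2,1,0} = 3
Pile A: G(20) = 3.
Pile B: G(15) = 0.
Combined Grundy value = 3 ⊕ 0 = 3.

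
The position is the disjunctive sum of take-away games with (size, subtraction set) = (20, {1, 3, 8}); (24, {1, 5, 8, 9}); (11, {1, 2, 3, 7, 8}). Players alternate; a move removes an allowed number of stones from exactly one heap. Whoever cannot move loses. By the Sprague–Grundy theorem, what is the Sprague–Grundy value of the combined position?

Heap A, S = {1, 3, 8}:
n :  0  1  2  3  4  5  6  7  8  9 10 11 12 13 14 15 16 17 18 19 20
G :  0  1  0  1  0  1  0  1  2  3  2  0  1  0  1  0  1  0  1  2  3
G_A(20) = 3.
Heap B, S = {1, 5, 8, 9}:
G(0) = 0
G(1) = mex{0} = 1
G(2) = mex{1} = 0
G(3) = mex{0} = 1
G(4) = mex{1} = 0
G(5) = mex{0,0} = 1
G(6) = mex{1,1} = 0
G(7) = mex{0,0} = 1
G(8) = mex{1,1,0} = 2
G(9) = mex{2,0,1,0} = 3
G(10) = mex{3,1,0,1} = 2
G(11) = mex{2,0,1,0} = 3
G(12) = mex{3,1,0,1} = 2
G(13) = mex{2,2,1,0} = 3
G(14) = mex{3,3,0,1} = 2
G(15) = mex{2,2,1,0} = 3
G(16) = mex{3,3,2,1} = 0
G(17) = mex{0,2,3,2} = 1
G(18) = mex{1,3,2,3} = 0
G(19) = mex{0,2,3,2} = 1
G(20) = mex{1,3,2,3} = 0
G(21) = mex{0,0,3,2} = 1
G(22) = mex{1,1,2,3} = 0
G(23) = mex{0,0,3,2} = 1
G(24) = mex{1,1,0,3} = 2
G_B(24) = 2.
Heap C, S = {1, 2, 3, 7, 8}:
G(0) = 0
G(1) = mex{0} = 1
G(2) = mex{1,0} = 2
G(3) = mex{2,1,0} = 3
G(4) = mex{3,2,1} = 0
G(5) = mex{0,3,2} = 1
G(6) = mex{1,0,3} = 2
G(7) = mex{2,1,0,0} = 3
G(8) = mex{3,2,1,1,0} = 4
G(9) = mex{4,3,2,2,1} = 0
G(10) = mex{0,4,3,3,2} = 1
G(11) = mex{1,0,4,0,3} = 2
G_C(11) = 2.
Combined Grundy value = 3 ⊕ 2 ⊕ 2 = 3.

3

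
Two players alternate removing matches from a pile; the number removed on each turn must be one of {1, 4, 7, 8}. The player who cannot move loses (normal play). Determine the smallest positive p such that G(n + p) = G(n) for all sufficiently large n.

25

n :  0  1  2  3  4  5  6  7  8  9 10 11 12 13 14 15 16 17 18 19 20 21 22 23 24 25 26 27 28 29 30 31 32 33 34 35 36 37 38 39 40 41 42 43 44 45 46 47 48 49 50 51
G :  0  1  0  1  2  0  1  2  3  2  3  0  1  3  0  1  0  1  2  3  2  4  3  2  3  0  1  0  1  2  0  1  2  3  2  3  0  1  3  0  1  0  1  2  3  2  4  3  2  3  0  1
G(n+25) = G(n) holds for n = 0,…,7 (a full window of length max(S) = 8), so the sequence is purely periodic with period 25.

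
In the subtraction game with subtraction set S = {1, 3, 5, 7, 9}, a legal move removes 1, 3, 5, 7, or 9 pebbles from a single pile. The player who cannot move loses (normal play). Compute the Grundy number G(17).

n :  0  1  2  3  4  5  6  7  8  9 10 11 12 13 14 15 16 17
G :  0  1  0  1  0  1  0  1  0  1  0  1  0  1  0  1  0  1

1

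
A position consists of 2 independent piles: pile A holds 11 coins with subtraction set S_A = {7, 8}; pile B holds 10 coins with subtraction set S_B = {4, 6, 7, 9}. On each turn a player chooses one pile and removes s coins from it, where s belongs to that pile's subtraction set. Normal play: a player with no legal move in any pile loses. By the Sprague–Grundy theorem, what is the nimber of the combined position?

Pile A, S = {7, 8}:
G(0) = 0
G(1) = mex{} = 0
G(2) = mex{} = 0
G(3) = mex{} = 0
G(4) = mex{} = 0
G(5) = mex{} = 0
G(6) = mex{} = 0
G(7) = mex{0} = 1
G(8) = mex{0,0} = 1
G(9) = mex{0,0} = 1
G(10) = mex{0,0} = 1
G(11) = mex{0,0} = 1
G_A(11) = 1.
Pile B, S = {4, 6, 7, 9}:
G(0) = 0
G(1) = mex{} = 0
G(2) = mex{} = 0
G(3) = mex{} = 0
G(4) = mex{0} = 1
G(5) = mex{0} = 1
G(6) = mex{0,0} = 1
G(7) = mex{0,0,0} = 1
G(8) = mex{1,0,0} = 2
G(9) = mex{1,0,0,0} = 2
G(10) = mex{1,1,0,0} = 2
G_B(10) = 2.
Combined Grundy value = 1 ⊕ 2 = 3.

3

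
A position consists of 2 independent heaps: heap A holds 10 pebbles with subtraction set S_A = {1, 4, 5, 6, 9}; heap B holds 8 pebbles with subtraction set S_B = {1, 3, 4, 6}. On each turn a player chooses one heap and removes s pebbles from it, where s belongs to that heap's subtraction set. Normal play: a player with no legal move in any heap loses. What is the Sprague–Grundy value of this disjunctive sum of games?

1

Heap A, S = {1, 4, 5, 6, 9}:
G(0) = 0
G(1) = mex{0} = 1
G(2) = mex{1} = 0
G(3) = mex{0} = 1
G(4) = mex{1,0} = 2
G(5) = mex{2,1,0} = 3
G(6) = mex{3,0,1,0} = 2
G(7) = mex{2,1,0,1} = 3
G(8) = mex{3,2,1,0} = 4
G(9) = mex{4,3,2,1,0} = 5
G(10) = mex{5,2,3,2,1} = 0
G_A(10) = 0.
Heap B, S = {1, 3, 4, 6}:
n : 0 1 2 3 4 5 6 7 8
G : 0 1 0 1 2 3 2 0 1
G_B(8) = 1.
Combined Grundy value = 0 ⊕ 1 = 1.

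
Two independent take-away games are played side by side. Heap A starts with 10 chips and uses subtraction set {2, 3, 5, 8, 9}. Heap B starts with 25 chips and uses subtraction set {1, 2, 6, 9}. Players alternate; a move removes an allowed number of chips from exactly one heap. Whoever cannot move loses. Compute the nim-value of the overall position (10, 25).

Heap A, S = {2, 3, 5, 8, 9}:
n :  0  1  2  3  4  5  6  7  8  9 10
G :  0  0  1  1  2  2  3  0  4  1  3
G_A(10) = 3.
Heap B, S = {1, 2, 6, 9}:
G(0) = 0
G(1) = mex{0} = 1
G(2) = mex{1,0} = 2
G(3) = mex{2,1} = 0
G(4) = mex{0,2} = 1
G(5) = mex{1,0} = 2
G(6) = mex{2,1,0} = 3
G(7) = mex{3,2,1} = 0
G(8) = mex{0,3,2} = 1
G(9) = mex{1,0,0,0} = 2
G(10) = mex{2,1,1,1} = 0
G(11) = mex{0,2,2,2} = 1
G(12) = mex{1,0,3,0} = 2
G(13) = mex{2,1,0,1} = 3
G(14) = mex{3,2,1,2} = 0
G(15) = mex{0,3,2,3} = 1
G(16) = mex{1,0,0,0} = 2
G(17) = mex{2,1,1,1} = 0
G(18) = mex{0,2,2,2} = 1
G(19) = mex{1,0,3,0} = 2
G(20) = mex{2,1,0,1} = 3
G(21) = mex{3,2,1,2} = 0
G(22) = mex{0,3,2,3} = 1
G(23) = mex{1,0,0,0} = 2
G(24) = mex{2,1,1,1} = 0
G(25) = mex{0,2,2,2} = 1
G_B(25) = 1.
Combined Grundy value = 3 ⊕ 1 = 2.

2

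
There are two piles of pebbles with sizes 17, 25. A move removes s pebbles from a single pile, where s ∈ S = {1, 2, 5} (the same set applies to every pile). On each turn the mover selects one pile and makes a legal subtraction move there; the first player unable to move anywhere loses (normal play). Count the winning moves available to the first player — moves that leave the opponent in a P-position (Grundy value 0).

3

All piles use S = {1, 2, 5}:
G(0) = 0
G(1) = mex{0} = 1
G(2) = mex{1,0} = 2
G(3) = mex{2,1} = 0
G(4) = mex{0,2} = 1
G(5) = mex{1,0,0} = 2
G(6) = mex{2,1,1} = 0
G(7) = mex{0,2,2} = 1
G(8) = mex{1,0,0} = 2
G(9) = mex{2,1,1} = 0
G(10) = mex{0,2,2} = 1
G(11) = mex{1,0,0} = 2
G(12) = mex{2,1,1} = 0
G(13) = mex{0,2,2} = 1
G(14) = mex{1,0,0} = 2
G(15) = mex{2,1,1} = 0
G(16) = mex{0,2,2} = 1
G(17) = mex{1,0,0} = 2
G(18) = mex{2,1,1} = 0
G(19) = mex{0,2,2} = 1
G(20) = mex{1,0,0} = 2
G(21) = mex{2,1,1} = 0
G(22) = mex{0,2,2} = 1
G(23) = mex{1,0,0} = 2
G(24) = mex{2,1,1} = 0
G(25) = mex{0,2,2} = 1
Pile A: G(17) = 2.
Pile B: G(25) = 1.
Combined Grundy value = 2 ⊕ 1 = 3.
A winning move leaves total XOR = 0, i.e. changes one component's Grundy value g to g ⊕ X where X is the current total.
Pile A: need g' = 2⊕3 = 1. Options: 17−1→G=1, 17−2→G=0, 17−5→G=0. Hits: 1.
Pile B: need g' = 1⊕3 = 2. Options: 25−1→G=0, 25−2→G=2, 25−5→G=2. Hits: 2.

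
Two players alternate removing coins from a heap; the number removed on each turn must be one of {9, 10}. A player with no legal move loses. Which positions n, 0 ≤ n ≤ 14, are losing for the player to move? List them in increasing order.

n :  0  1  2  3  4  5  6  7  8  9 10 11 12 13 14
G :  0  0  0  0  0  0  0  0  0  1  1  1  1  1  1
P-positions are exactly the n with G(n) = 0.

0, 1, 2, 3, 4, 5, 6, 7, 8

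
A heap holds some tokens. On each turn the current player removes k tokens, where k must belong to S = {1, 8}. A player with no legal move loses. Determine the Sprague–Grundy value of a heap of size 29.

0

G(0) = 0
G(1) = mex{0} = 1
G(2) = mex{1} = 0
G(3) = mex{0} = 1
G(4) = mex{1} = 0
G(5) = mex{0} = 1
G(6) = mex{1} = 0
G(7) = mex{0} = 1
G(8) = mex{1,0} = 2
G(9) = mex{2,1} = 0
G(10) = mex{0,0} = 1
G(11) = mex{1,1} = 0
G(12) = mex{0,0} = 1
G(13) = mex{1,1} = 0
G(14) = mex{0,0} = 1
G(15) = mex{1,1} = 0
G(16) = mex{0,2} = 1
G(17) = mex{1,0} = 2
G(18) = mex{2,1} = 0
G(19) = mex{0,0} = 1
G(20) = mex{1,1} = 0
G(21) = mex{0,0} = 1
G(22) = mex{1,1} = 0
G(23) = mex{0,0} = 1
G(24) = mex{1,1} = 0
G(25) = mex{0,2} = 1
G(26) = mex{1,0} = 2
G(27) = mex{2,1} = 0
G(28) = mex{0,0} = 1
G(29) = mex{1,1} = 0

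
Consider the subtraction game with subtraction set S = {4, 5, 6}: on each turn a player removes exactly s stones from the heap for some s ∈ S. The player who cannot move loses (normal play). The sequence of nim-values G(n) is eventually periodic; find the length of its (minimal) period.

n :  0  1  2  3  4  5  6  7  8  9 10 11 12 13 14 15 16 17 18 19 20 21
G :  0  0  0  0  1  1  1  1  2  2  0  0  0  0  1  1  1  1  2  2  0  0
G(n+10) = G(n) holds for n = 0,…,5 (a full window of length max(S) = 6), so the sequence is purely periodic with period 10.

10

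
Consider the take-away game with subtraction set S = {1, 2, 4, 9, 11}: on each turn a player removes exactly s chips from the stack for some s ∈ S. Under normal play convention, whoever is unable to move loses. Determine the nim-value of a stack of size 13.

n :  0  1  2  3  4  5  6  7  8  9 10 11 12 13
G :  0  1  2  0  1  2  0  1  2  3  4  5  3  0

0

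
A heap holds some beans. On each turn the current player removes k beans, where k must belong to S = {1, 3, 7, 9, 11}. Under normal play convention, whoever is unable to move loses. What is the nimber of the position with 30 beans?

G(0) = 0
G(1) = mex{0} = 1
G(2) = mex{1} = 0
G(3) = mex{0,0} = 1
G(4) = mex{1,1} = 0
G(5) = mex{0,0} = 1
G(6) = mex{1,1} = 0
G(7) = mex{0,0,0} = 1
G(8) = mex{1,1,1} = 0
G(9) = mex{0,0,0,0} = 1
G(10) = mex{1,1,1,1} = 0
G(11) = mex{0,0,0,0,0} = 1
G(12) = mex{1,1,1,1,1} = 0
G(13) = mex{0,0,0,0,0} = 1
G(14) = mex{1,1,1,1,1} = 0
G(15) = mex{0,0,0,0,0} = 1
G(16) = mex{1,1,1,1,1} = 0
G(17) = mex{0,0,0,0,0} = 1
G(18) = mex{1,1,1,1,1} = 0
G(19) = mex{0,0,0,0,0} = 1
G(20) = mex{1,1,1,1,1} = 0
G(21) = mex{0,0,0,0,0} = 1
G(22) = mex{1,1,1,1,1} = 0
G(23) = mex{0,0,0,0,0} = 1
G(24) = mex{1,1,1,1,1} = 0
G(25) = mex{0,0,0,0,0} = 1
G(26) = mex{1,1,1,1,1} = 0
G(27) = mex{0,0,0,0,0} = 1
G(28) = mex{1,1,1,1,1} = 0
G(29) = mex{0,0,0,0,0} = 1
G(30) = mex{1,1,1,1,1} = 0

0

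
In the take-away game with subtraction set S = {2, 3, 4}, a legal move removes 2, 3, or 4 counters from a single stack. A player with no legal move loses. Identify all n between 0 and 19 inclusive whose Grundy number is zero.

0, 1, 6, 7, 12, 13, 18, 19

n :  0  1  2  3  4  5  6  7  8  9 10 11 12 13 14 15 16 17 18 19
G :  0  0  1  1  2  2  0  0  1  1  2  2  0  0  1  1  2  2  0  0
P-positions are exactly the n with G(n) = 0.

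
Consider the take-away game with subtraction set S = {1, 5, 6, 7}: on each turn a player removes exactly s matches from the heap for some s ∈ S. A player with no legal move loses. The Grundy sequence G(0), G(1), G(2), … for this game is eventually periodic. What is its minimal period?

12

n :  0  1  2  3  4  5  6  7  8  9 10 11 12 13 14 15 16 17 18 19 20 21 22 23 24 25
G :  0  1  0  1  0  1  2  3  2  3  2  3  0  1  0  1  0  1  2  3  2  3  2  3  0  1
G(n+12) = G(n) holds for n = 0,…,6 (a full window of length max(S) = 7), so the sequence is purely periodic with period 12.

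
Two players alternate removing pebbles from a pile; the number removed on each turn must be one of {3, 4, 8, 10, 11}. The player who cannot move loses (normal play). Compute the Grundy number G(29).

G(0) = 0
G(1) = mex{} = 0
G(2) = mex{} = 0
G(3) = mex{0} = 1
G(4) = mex{0,0} = 1
G(5) = mex{0,0} = 1
G(6) = mex{1,0} = 2
G(7) = mex{1,1} = 0
G(8) = mex{1,1,0} = 2
G(9) = mex{2,1,0} = 3
G(10) = mex{0,2,0,0} = 1
G(11) = mex{2,0,1,0,0} = 3
G(12) = mex{3,2,1,0,0} = 4
G(13) = mex{1,3,1,1,0} = 2
G(14) = mex{3,1,2,1,1} = 0
G(15) = mex{4,3,0,1,1} = 2
G(16) = mex{2,4,2,2,1} = 0
G(17) = mex{0,2,3,0,2} = 1
G(18) = mex{2,0,1,2,0} = 3
G(19) = mex{0,2,3,3,2} = 1
G(20) = mex{1,0,4,1,3} = 2
G(21) = mex{3,1,2,3,1} = 0
G(22) = mex{1,3,0,4,3} = 2
G(23) = mex{2,1,2,2,4} = 0
G(24) = mex{0,2,0,0,2} = 1
G(25) = mex{2,0,1,2,0} = 3
G(26) = mex{0,2,3,0,2} = 1
G(27) = mex{1,0,1,1,0} = 2
G(28) = mex{3,1,2,3,1} = 0
G(29) = mex{1,3,0,1,3} = 2

2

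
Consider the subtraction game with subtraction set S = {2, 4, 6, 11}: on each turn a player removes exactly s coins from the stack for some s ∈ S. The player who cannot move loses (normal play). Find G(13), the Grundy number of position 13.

G(0) = 0
G(1) = mex{} = 0
G(2) = mex{0} = 1
G(3) = mex{0} = 1
G(4) = mex{1,0} = 2
G(5) = mex{1,0} = 2
G(6) = mex{2,1,0} = 3
G(7) = mex{2,1,0} = 3
G(8) = mex{3,2,1} = 0
G(9) = mex{3,2,1} = 0
G(10) = mex{0,3,2} = 1
G(11) = mex{0,3,2,0} = 1
G(12) = mex{1,0,3,0} = 2
G(13) = mex{1,0,3,1} = 2

2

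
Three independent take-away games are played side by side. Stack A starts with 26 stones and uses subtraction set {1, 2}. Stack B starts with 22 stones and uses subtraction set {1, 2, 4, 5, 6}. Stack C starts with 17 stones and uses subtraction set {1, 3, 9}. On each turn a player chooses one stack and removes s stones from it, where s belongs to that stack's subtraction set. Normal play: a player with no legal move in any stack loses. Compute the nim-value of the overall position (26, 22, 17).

1

Stack A, S = {1, 2}:
n :  0  1  2  3  4  5  6  7  8  9 10 11 12 13 14 15 16 17 18 19 20 21 22 23 24 25 26
G :  0  1  2  0  1  2  0  1  2  0  1  2  0  1  2  0  1  2  0  1  2  0  1  2  0  1  2
G_A(26) = 2.
Stack B, S = {1, 2, 4, 5, 6}:
G(0) = 0
G(1) = mex{0} = 1
G(2) = mex{1,0} = 2
G(3) = mex{2,1} = 0
G(4) = mex{0,2,0} = 1
G(5) = mex{1,0,1,0} = 2
G(6) = mex{2,1,2,1,0} = 3
G(7) = mex{3,2,0,2,1} = 4
G(8) = mex{4,3,1,0,2} = 5
G(9) = mex{5,4,2,1,0} = 3
G(10) = mex{3,5,3,2,1} = 0
G(11) = mex{0,3,4,3,2} = 1
G(12) = mex{1,0,5,4,3} = 2
G(13) = mex{2,1,3,5,4} = 0
G(14) = mex{0,2,0,3,5} = 1
G(15) = mex{1,0,1,0,3} = 2
G(16) = mex{2,1,2,1,0} = 3
G(17) = mex{3,2,0,2,1} = 4
G(18) = mex{4,3,1,0,2} = 5
G(19) = mex{5,4,2,1,0} = 3
G(20) = mex{3,5,3,2,1} = 0
G(21) = mex{0,3,4,3,2} = 1
G(22) = mex{1,0,5,4,3} = 2
G_B(22) = 2.
Stack C, S = {1, 3, 9}:
G(0) = 0
G(1) = mex{0} = 1
G(2) = mex{1} = 0
G(3) = mex{0,0} = 1
G(4) = mex{1,1} = 0
G(5) = mex{0,0} = 1
G(6) = mex{1,1} = 0
G(7) = mex{0,0} = 1
G(8) = mex{1,1} = 0
G(9) = mex{0,0,0} = 1
G(10) = mex{1,1,1} = 0
G(11) = mex{0,0,0} = 1
G(12) = mex{1,1,1} = 0
G(13) = mex{0,0,0} = 1
G(14) = mex{1,1,1} = 0
G(15) = mex{0,0,0} = 1
G(16) = mex{1,1,1} = 0
G(17) = mex{0,0,0} = 1
G_C(17) = 1.
Combined Grundy value = 2 ⊕ 2 ⊕ 1 = 1.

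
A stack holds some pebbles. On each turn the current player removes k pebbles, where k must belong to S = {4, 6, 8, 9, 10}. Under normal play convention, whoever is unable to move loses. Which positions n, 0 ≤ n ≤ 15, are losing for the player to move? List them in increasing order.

0, 1, 2, 3, 14, 15

G(0) = 0
G(1) = mex{} = 0
G(2) = mex{} = 0
G(3) = mex{} = 0
G(4) = mex{0} = 1
G(5) = mex{0} = 1
G(6) = mex{0,0} = 1
G(7) = mex{0,0} = 1
G(8) = mex{1,0,0} = 2
G(9) = mex{1,0,0,0} = 2
G(10) = mex{1,1,0,0,0} = 2
G(11) = mex{1,1,0,0,0} = 2
G(12) = mex{2,1,1,0,0} = 3
G(13) = mex{2,1,1,1,0} = 3
G(14) = mex{2,2,1,1,1} = 0
G(15) = mex{2,2,1,1,1} = 0
P-positions are exactly the n with G(n) = 0.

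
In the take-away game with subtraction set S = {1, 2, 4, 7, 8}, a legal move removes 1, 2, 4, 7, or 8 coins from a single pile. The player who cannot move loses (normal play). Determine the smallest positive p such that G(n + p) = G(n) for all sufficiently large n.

3

n :  0  1  2  3  4  5  6  7  8  9 10 11 12 13 14
G :  0  1  2  0  1  2  0  1  2  0  1  2  0  1  2
G(n+3) = G(n) holds for n = 0,…,7 (a full window of length max(S) = 8), so the sequence is purely periodic with period 3.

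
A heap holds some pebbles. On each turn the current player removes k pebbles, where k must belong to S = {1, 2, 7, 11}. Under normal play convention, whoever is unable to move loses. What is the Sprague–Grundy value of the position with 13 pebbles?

1

n :  0  1  2  3  4  5  6  7  8  9 10 11 12 13
G :  0  1  2  0  1  2  0  1  2  0  1  2  0  1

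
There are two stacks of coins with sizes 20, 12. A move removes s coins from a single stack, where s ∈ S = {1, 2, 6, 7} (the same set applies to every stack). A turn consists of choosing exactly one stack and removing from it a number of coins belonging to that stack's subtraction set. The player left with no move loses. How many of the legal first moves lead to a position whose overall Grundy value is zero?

0

All stacks use S = {1, 2, 6, 7}:
n :  0  1  2  3  4  5  6  7  8  9 10 11 12 13 14 15 16 17 18 19 20
G :  0  1  2  0  1  2  3  4  0  1  2  0  1  2  3  4  0  1  2  0  1
Stack A: G(20) = 1.
Stack B: G(12) = 1.
Combined Grundy value = 1 ⊕ 1 = 0.
A winning move leaves total XOR = 0, i.e. changes one component's Grundy value g to g ⊕ X where X is the current total.
Stack A: target g' = 1⊕0 = 1, but every legal move changes the Grundy value (mex property), so 0 moves.
Stack B: target g' = 1⊕0 = 1, but every legal move changes the Grundy value (mex property), so 0 moves.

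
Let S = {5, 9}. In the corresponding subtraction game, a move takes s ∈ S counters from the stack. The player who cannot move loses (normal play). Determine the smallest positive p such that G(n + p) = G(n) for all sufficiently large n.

14

G(0) = 0
G(1) = mex{} = 0
G(2) = mex{} = 0
G(3) = mex{} = 0
G(4) = mex{} = 0
G(5) = mex{0} = 1
G(6) = mex{0} = 1
G(7) = mex{0} = 1
G(8) = mex{0} = 1
G(9) = mex{0,0} = 1
G(10) = mex{1,0} = 2
G(11) = mex{1,0} = 2
G(12) = mex{1,0} = 2
G(13) = mex{1,0} = 2
G(14) = mex{1,1} = 0
G(15) = mex{2,1} = 0
G(16) = mex{2,1} = 0
G(17) = mex{2,1} = 0
G(18) = mex{2,1} = 0
G(19) = mex{0,2} = 1
G(20) = mex{0,2} = 1
G(21) = mex{0,2} = 1
G(22) = mex{0,2} = 1
G(23) = mex{0,0} = 1
G(24) = mex{1,0} = 2
G(25) = mex{1,0} = 2
G(26) = mex{1,0} = 2
G(27) = mex{1,0} = 2
G(28) = mex{1,1} = 0
G(29) = mex{2,1} = 0
G(n+14) = G(n) holds for n = 0,…,8 (a full window of length max(S) = 9), so the sequence is purely periodic with period 14.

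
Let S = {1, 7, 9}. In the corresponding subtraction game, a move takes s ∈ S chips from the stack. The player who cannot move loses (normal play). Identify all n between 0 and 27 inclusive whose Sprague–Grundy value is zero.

G(0) = 0
G(1) = mex{0} = 1
G(2) = mex{1} = 0
G(3) = mex{0} = 1
G(4) = mex{1} = 0
G(5) = mex{0} = 1
G(6) = mex{1} = 0
G(7) = mex{0,0} = 1
G(8) = mex{1,1} = 0
G(9) = mex{0,0,0} = 1
G(10) = mex{1,1,1} = 0
G(11) = mex{0,0,0} = 1
G(12) = mex{1,1,1} = 0
G(13) = mex{0,0,0} = 1
G(14) = mex{1,1,1} = 0
G(15) = mex{0,0,0} = 1
G(16) = mex{1,1,1} = 0
G(17) = mex{0,0,0} = 1
G(18) = mex{1,1,1} = 0
G(19) = mex{0,0,0} = 1
G(20) = mex{1,1,1} = 0
G(21) = mex{0,0,0} = 1
G(22) = mex{1,1,1} = 0
G(23) = mex{0,0,0} = 1
G(24) = mex{1,1,1} = 0
G(25) = mex{0,0,0} = 1
G(26) = mex{1,1,1} = 0
G(27) = mex{0,0,0} = 1
P-positions are exactly the n with G(n) = 0.

0, 2, 4, 6, 8, 10, 12, 14, 16, 18, 20, 22, 24, 26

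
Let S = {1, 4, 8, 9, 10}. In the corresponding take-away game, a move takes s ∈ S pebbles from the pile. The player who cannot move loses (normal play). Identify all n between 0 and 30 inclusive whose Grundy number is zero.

0, 2, 5, 7, 18, 20, 23, 25

G(0) = 0
G(1) = mex{0} = 1
G(2) = mex{1} = 0
G(3) = mex{0} = 1
G(4) = mex{1,0} = 2
G(5) = mex{2,1} = 0
G(6) = mex{0,0} = 1
G(7) = mex{1,1} = 0
G(8) = mex{0,2,0} = 1
G(9) = mex{1,0,1,0} = 2
G(10) = mex{2,1,0,1,0} = 3
G(11) = mex{3,0,1,0,1} = 2
G(12) = mex{2,1,2,1,0} = 3
G(13) = mex{3,2,0,2,1} = 4
G(14) = mex{4,3,1,0,2} = 5
G(15) = mex{5,2,0,1,0} = 3
G(16) = mex{3,3,1,0,1} = 2
G(17) = mex{2,4,2,1,0} = 3
G(18) = mex{3,5,3,2,1} = 0
G(19) = mex{0,3,2,3,2} = 1
G(20) = mex{1,2,3,2,3} = 0
G(21) = mex{0,3,4,3,2} = 1
G(22) = mex{1,0,5,4,3} = 2
G(23) = mex{2,1,3,5,4} = 0
G(24) = mex{0,0,2,3,5} = 1
G(25) = mex{1,1,3,2,3} = 0
G(26) = mex{0,2,0,3,2} = 1
G(27) = mex{1,0,1,0,3} = 2
G(28) = mex{2,1,0,1,0} = 3
G(29) = mex{3,0,1,0,1} = 2
G(30) = mex{2,1,2,1,0} = 3
P-positions are exactly the n with G(n) = 0.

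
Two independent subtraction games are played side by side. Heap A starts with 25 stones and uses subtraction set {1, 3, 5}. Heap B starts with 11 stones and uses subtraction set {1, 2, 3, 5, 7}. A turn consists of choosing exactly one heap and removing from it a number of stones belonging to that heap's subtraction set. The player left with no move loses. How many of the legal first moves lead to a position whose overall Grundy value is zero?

Heap A, S = {1, 3, 5}:
G(0) = 0
G(1) = mex{0} = 1
G(2) = mex{1} = 0
G(3) = mex{0,0} = 1
G(4) = mex{1,1} = 0
G(5) = mex{0,0,0} = 1
G(6) = mex{1,1,1} = 0
G(7) = mex{0,0,0} = 1
G(8) = mex{1,1,1} = 0
G(9) = mex{0,0,0} = 1
G(10) = mex{1,1,1} = 0
G(11) = mex{0,0,0} = 1
G(12) = mex{1,1,1} = 0
G(13) = mex{0,0,0} = 1
G(14) = mex{1,1,1} = 0
G(15) = mex{0,0,0} = 1
G(16) = mex{1,1,1} = 0
G(17) = mex{0,0,0} = 1
G(18) = mex{1,1,1} = 0
G(19) = mex{0,0,0} = 1
G(20) = mex{1,1,1} = 0
G(21) = mex{0,0,0} = 1
G(22) = mex{1,1,1} = 0
G(23) = mex{0,0,0} = 1
G(24) = mex{1,1,1} = 0
G(25) = mex{0,0,0} = 1
G_A(25) = 1.
Heap B, S = {1, 2, 3, 5, 7}:
n :  0  1  2  3  4  5  6  7  8  9 10 11
G :  0  1  2  3  0  1  2  3  0  1  2  3
G_B(11) = 3.
Combined Grundy value = 1 ⊕ 3 = 2.
A winning move leaves total XOR = 0, i.e. changes one component's Grundy value g to g ⊕ X where X is the current total.
Heap A: need g' = 1⊕2 = 3. Options: 25−1→G=0, 25−3→G=0, 25−5→G=0. Hits: 0.
Heap B: need g' = 3⊕2 = 1. Options: 11−1→G=2, 11−2→G=1, 11−3→G=0, 11−5→G=2, 11−7→G=0. Hits: 1.

1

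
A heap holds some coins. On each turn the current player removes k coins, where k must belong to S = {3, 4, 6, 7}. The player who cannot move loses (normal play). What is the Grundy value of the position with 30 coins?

0

n :  0  1  2  3  4  5  6  7  8  9 10 11 12 13 14 15 16 17 18 19 20 21 22 23 24 25 26 27 28 29 30
G :  0  0  0  1  1  1  2  2  2  3  0  0  0  1  1  1  2  2  2  3  0  0  0  1  1  1  2  2  2  3  0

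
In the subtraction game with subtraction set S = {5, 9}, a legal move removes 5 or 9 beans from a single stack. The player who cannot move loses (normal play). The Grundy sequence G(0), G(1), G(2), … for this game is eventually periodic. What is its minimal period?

14

n :  0  1  2  3  4  5  6  7  8  9 10 11 12 13 14 15 16 17 18 19 20 21 22 23 24 25 26 27 28 29
G :  0  0  0  0  0  1  1  1  1  1  2  2  2  2  0  0  0  0  0  1  1  1  1  1  2  2  2  2  0  0
G(n+14) = G(n) holds for n = 0,…,8 (a full window of length max(S) = 9), so the sequence is purely periodic with period 14.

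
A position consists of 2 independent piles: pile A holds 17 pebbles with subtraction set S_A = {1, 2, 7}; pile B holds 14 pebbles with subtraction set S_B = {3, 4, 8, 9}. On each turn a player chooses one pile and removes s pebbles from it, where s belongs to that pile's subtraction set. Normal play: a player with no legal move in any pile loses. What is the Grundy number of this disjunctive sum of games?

Pile A, S = {1, 2, 7}:
n :  0  1  2  3  4  5  6  7  8  9 10 11 12 13 14 15 16 17
G :  0  1  2  0  1  2  0  1  2  0  1  2  0  1  2  0  1  2
G_A(17) = 2.
Pile B, S = {3, 4, 8, 9}:
G(0) = 0
G(1) = mex{} = 0
G(2) = mex{} = 0
G(3) = mex{0} = 1
G(4) = mex{0,0} = 1
G(5) = mex{0,0} = 1
G(6) = mex{1,0} = 2
G(7) = mex{1,1} = 0
G(8) = mex{1,1,0} = 2
G(9) = mex{2,1,0,0} = 3
G(10) = mex{0,2,0,0} = 1
G(11) = mex{2,0,1,0} = 3
G(12) = mex{3,2,1,1} = 0
G(13) = mex{1,3,1,1} = 0
G(14) = mex{3,1,2,1} = 0
G_B(14) = 0.
Combined Grundy value = 2 ⊕ 0 = 2.

2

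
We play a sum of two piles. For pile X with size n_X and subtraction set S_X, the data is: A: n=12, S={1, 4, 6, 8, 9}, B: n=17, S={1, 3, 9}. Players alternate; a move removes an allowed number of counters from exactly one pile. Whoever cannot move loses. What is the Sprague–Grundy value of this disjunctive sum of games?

Pile A, S = {1, 4, 6, 8, 9}:
G(0) = 0
G(1) = mex{0} = 1
G(2) = mex{1} = 0
G(3) = mex{0} = 1
G(4) = mex{1,0} = 2
G(5) = mex{2,1} = 0
G(6) = mex{0,0,0} = 1
G(7) = mex{1,1,1} = 0
G(8) = mex{0,2,0,0} = 1
G(9) = mex{1,0,1,1,0} = 2
G(10) = mex{2,1,2,0,1} = 3
G(11) = mex{3,0,0,1,0} = 2
G(12) = mex{2,1,1,2,1} = 0
G_A(12) = 0.
Pile B, S = {1, 3, 9}:
G(0) = 0
G(1) = mex{0} = 1
G(2) = mex{1} = 0
G(3) = mex{0,0} = 1
G(4) = mex{1,1} = 0
G(5) = mex{0,0} = 1
G(6) = mex{1,1} = 0
G(7) = mex{0,0} = 1
G(8) = mex{1,1} = 0
G(9) = mex{0,0,0} = 1
G(10) = mex{1,1,1} = 0
G(11) = mex{0,0,0} = 1
G(12) = mex{1,1,1} = 0
G(13) = mex{0,0,0} = 1
G(14) = mex{1,1,1} = 0
G(15) = mex{0,0,0} = 1
G(16) = mex{1,1,1} = 0
G(17) = mex{0,0,0} = 1
G_B(17) = 1.
Combined Grundy value = 0 ⊕ 1 = 1.

1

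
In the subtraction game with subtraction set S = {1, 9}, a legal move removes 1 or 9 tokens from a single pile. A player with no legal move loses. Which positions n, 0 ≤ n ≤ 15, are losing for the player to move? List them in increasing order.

G(0) = 0
G(1) = mex{0} = 1
G(2) = mex{1} = 0
G(3) = mex{0} = 1
G(4) = mex{1} = 0
G(5) = mex{0} = 1
G(6) = mex{1} = 0
G(7) = mex{0} = 1
G(8) = mex{1} = 0
G(9) = mex{0,0} = 1
G(10) = mex{1,1} = 0
G(11) = mex{0,0} = 1
G(12) = mex{1,1} = 0
G(13) = mex{0,0} = 1
G(14) = mex{1,1} = 0
G(15) = mex{0,0} = 1
P-positions are exactly the n with G(n) = 0.

0, 2, 4, 6, 8, 10, 12, 14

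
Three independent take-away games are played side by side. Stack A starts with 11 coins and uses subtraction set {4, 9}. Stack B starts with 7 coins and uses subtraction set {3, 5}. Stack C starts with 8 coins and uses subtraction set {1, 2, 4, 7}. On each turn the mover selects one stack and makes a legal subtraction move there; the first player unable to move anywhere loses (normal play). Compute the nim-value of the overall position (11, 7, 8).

Stack A, S = {4, 9}:
n :  0  1  2  3  4  5  6  7  8  9 10 11
G :  0  0  0  0  1  1  1  1  0  2  2  2
G_A(11) = 2.
Stack B, S = {3, 5}:
n : 0 1 2 3 4 5 6 7
G : 0 0 0 1 1 1 2 2
G_B(7) = 2.
Stack C, S = {1, 2, 4, 7}:
G(0) = 0
G(1) = mex{0} = 1
G(2) = mex{1,0} = 2
G(3) = mex{2,1} = 0
G(4) = mex{0,2,0} = 1
G(5) = mex{1,0,1} = 2
G(6) = mex{2,1,2} = 0
G(7) = mex{0,2,0,0} = 1
G(8) = mex{1,0,1,1} = 2
G_C(8) = 2.
Combined Grundy value = 2 ⊕ 2 ⊕ 2 = 2.

2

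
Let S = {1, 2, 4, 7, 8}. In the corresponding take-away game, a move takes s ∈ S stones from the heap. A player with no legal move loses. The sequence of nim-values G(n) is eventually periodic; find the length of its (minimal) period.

n :  0  1  2  3  4  5  6  7  8  9 10 11 12 13 14
G :  0  1  2  0  1  2  0  1  2  0  1  2  0  1  2
G(n+3) = G(n) holds for n = 0,…,7 (a full window of length max(S) = 8), so the sequence is purely periodic with period 3.

3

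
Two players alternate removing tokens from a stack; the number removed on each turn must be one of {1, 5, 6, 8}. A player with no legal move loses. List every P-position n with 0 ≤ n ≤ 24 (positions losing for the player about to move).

n :  0  1  2  3  4  5  6  7  8  9 10 11 12 13 14 15 16 17 18 19 20 21 22 23 24
G :  0  1  0  1  0  1  2  3  2  3  2  0  1  0  1  0  1  2  3  2  3  2  0  1  0
P-positions are exactly the n with G(n) = 0.

0, 2, 4, 11, 13, 15, 22, 24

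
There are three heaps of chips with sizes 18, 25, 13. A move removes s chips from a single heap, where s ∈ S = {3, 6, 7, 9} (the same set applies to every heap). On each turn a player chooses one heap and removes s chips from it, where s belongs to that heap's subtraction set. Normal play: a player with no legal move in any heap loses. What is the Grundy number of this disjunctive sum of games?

All heaps use S = {3, 6, 7, 9}:
G(0) = 0
G(1) = mex{} = 0
G(2) = mex{} = 0
G(3) = mex{0} = 1
G(4) = mex{0} = 1
G(5) = mex{0} = 1
G(6) = mex{1,0} = 2
G(7) = mex{1,0,0} = 2
G(8) = mex{1,0,0} = 2
G(9) = mex{2,1,0,0} = 3
G(10) = mex{2,1,1,0} = 3
G(11) = mex{2,1,1,0} = 3
G(12) = mex{3,2,1,1} = 0
G(13) = mex{3,2,2,1} = 0
G(14) = mex{3,2,2,1} = 0
G(15) = mex{0,3,2,2} = 1
G(16) = mex{0,3,3,2} = 1
G(17) = mex{0,3,3,2} = 1
G(18) = mex{1,0,3,3} = 2
G(19) = mex{1,0,0,3} = 2
G(20) = mex{1,0,0,3} = 2
G(21) = mex{2,1,0,0} = 3
G(22) = mex{2,1,1,0} = 3
G(23) = mex{2,1,1,0} = 3
G(24) = mex{3,2,1,1} = 0
G(25) = mex{3,2,2,1} = 0
Heap A: G(18) = 2.
Heap B: G(25) = 0.
Heap C: G(13) = 0.
Combined Grundy value = 2 ⊕ 0 ⊕ 0 = 2.

2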